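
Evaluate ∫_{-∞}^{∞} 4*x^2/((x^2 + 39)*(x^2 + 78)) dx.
Let f(z) = 4*z^2/((z^2 + 39)*(z^2 + 78)). The denominator has no real zeros and deg Q - deg P = 2 ≥ 2, so the integral of f over the upper semicircle |z| = R tends to 0 as R → ∞. Closing the contour in the upper half-plane,
  ∫_{-∞}^{∞} f(x) dx = 2πi · Σ Res(f, z_k)  over the poles with Im z_k > 0.

Zeros of the denominator: z^2 + 39 = 0 gives z = ±sqrt(39)*I; z^2 + 78 = 0 gives z = ±sqrt(78)*I.
Upper half-plane: z = sqrt(39)*I, z = sqrt(78)*I (simple).

Each pole is a simple zero of Q(z) = z^4 + 117*z^2 + 3042, so Res(f, z₀) = P(z₀)/Q'(z₀) with P(z) = 4*z^2, Q'(z) = 4*z^3 + 234*z:
  Res(f, sqrt(39)*I) = (-156)/(78*sqrt(39)*I) = 2*sqrt(39)*I/39
  Res(f, sqrt(78)*I) = (-312)/(-78*sqrt(78)*I) = -2*sqrt(78)*I/39

Sum of residues: 2*I*(-sqrt(78) + sqrt(39))/39
∫_{-∞}^{∞} f(x) dx = 2πi · (2*I*(-sqrt(78) + sqrt(39))/39) = 4*pi*(-sqrt(39) + sqrt(78))/39

Final answer: 4*pi*(-sqrt(39) + sqrt(78))/39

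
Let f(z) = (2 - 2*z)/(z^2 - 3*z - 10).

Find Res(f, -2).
Write f(z) = P(z)/Q(z) with P(z) = 2 - 2*z and Q(z) = z^2 - 3*z - 10.
The denominator factors as Q(z) = (z + 2)*(z - 5), so z = -2 is a simple zero of Q and P is analytic there; z = -2 is therefore a simple pole and
  Res(f, z₀) = P(z₀)/Q'(z₀).

Q'(z) = 2*z - 3, so Q'(-2) = -7.
P(-2) = 6.

Res(f, -2) = (6)/(-7) = -6/7

Final answer: -6/7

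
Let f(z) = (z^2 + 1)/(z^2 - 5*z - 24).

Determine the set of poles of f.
The singularities of f are the zeros of the denominator. Factoring,
  z^2 - 5*z - 24 = (z + 3)*(z - 8)
so the candidates are z = -3, z = 8.

Check the numerator P(z) = z^2 + 1 at each one:
  P(-3) = 10 ≠ 0, so z = -3 is a (simple) pole.
  P(8) = 65 ≠ 0, so z = 8 is a (simple) pole.

Poles of f: {-3, 8}

Final answer: {-3, 8}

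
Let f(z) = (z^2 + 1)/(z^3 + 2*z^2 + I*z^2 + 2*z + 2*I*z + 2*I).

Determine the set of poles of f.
The singularities of f are the zeros of the denominator. Factoring,
  z^3 + 2*z^2 + I*z^2 + 2*z + 2*I*z + 2*I = (z + 1 + I)*(z + I)*(z + 1 - I)
so the candidates are z = -1 - I, z = -I, z = -1 + I.

Check the numerator P(z) = z^2 + 1 at each one:
  P(-1 - I) = 1 + 2*I ≠ 0, so z = -1 - I is a (simple) pole.
  P(-I) = 0, so the factor (z + I) cancels and z = -I is only a removable singularity, not a pole.
  P(-1 + I) = 1 - 2*I ≠ 0, so z = -1 + I is a (simple) pole.

Poles of f: {-1 - I, -1 + I}

Final answer: {-1 - I, -1 + I}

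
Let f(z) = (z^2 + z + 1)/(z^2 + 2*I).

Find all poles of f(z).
The singularities of f are the zeros of the denominator. Factoring,
  z^2 + 2*I = (z - 1 + I)*(z + 1 - I)
so the candidates are z = 1 - I, z = -1 + I.

Check the numerator P(z) = z^2 + z + 1 at each one:
  P(1 - I) = 2 - 3*I ≠ 0, so z = 1 - I is a (simple) pole.
  P(-1 + I) = -I ≠ 0, so z = -1 + I is a (simple) pole.

Poles of f: {-1 + I, 1 - I}

Final answer: {-1 + I, 1 - I}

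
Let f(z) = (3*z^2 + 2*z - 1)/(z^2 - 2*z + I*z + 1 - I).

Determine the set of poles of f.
{1 - I, 1}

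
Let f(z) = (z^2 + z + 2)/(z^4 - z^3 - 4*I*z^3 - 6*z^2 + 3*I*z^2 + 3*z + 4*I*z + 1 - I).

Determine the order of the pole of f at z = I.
Factor the denominator:
  z^4 - z^3 - 4*I*z^3 - 6*z^2 + 3*I*z^2 + 3*z + 4*I*z + 1 - I = (z - I)^3*(z - 1 - I)

The numerator P(z) = z^2 + z + 2 has P(I) = 1 + I ≠ 0, so no factor of (z - I) cancels.
Near z = I we can therefore write f(z) = g(z)/(z - I)^3 with g analytic at I and g(I) ≠ 0 (g is the numerator divided by the remaining denominator factors).

Hence z = I is a pole of order 3.

Final answer: 3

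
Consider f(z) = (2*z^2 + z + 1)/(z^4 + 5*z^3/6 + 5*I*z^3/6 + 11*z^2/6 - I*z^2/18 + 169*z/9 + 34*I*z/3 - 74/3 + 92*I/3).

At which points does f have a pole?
{-3 - I/3, -2*I, 2/3 + 3*I, 3/2 - 3*I/2}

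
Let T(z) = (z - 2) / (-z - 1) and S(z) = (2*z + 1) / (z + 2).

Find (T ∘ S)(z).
1/(z + 1)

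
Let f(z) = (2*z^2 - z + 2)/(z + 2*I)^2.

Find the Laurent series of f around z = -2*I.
Put w = z - (-2*I), i.e. z = w - 2*I. The denominator is w^2, so it suffices to rewrite the numerator in powers of w.

P(z) = 2*z^2 - z + 2
P(w - 2*I) = -6 + 2*I + (-1 - 8*I)*w + 2*w^2

Dividing each term by w^2:
  f = (-6 + 2*I)/w^2 + (-1 - 8*I)/w + 2

Substituting back w = z + 2*I:
  f(z) = (-6 + 2*I)/(z + 2*I)^2 + (-1 - 8*I)/(z + 2*I) + 2

The series is finite because the numerator is a polynomial; the negative powers form the principal part, and the coefficient of 1/(z + 2*I) gives Res(f, -2*I) = -1 - 8*I.

Final answer: (-6 + 2*I)/(z + 2*I)^2 + (-1 - 8*I)/(z + 2*I) + 2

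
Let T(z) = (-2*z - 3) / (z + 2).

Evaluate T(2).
Substitute z = 2:
  numerator:   -2*(2) - 3 = -7
  denominator: (2) + 2 = 4
T(2) = (-7)/(4) = -7/4

Final answer: -7/4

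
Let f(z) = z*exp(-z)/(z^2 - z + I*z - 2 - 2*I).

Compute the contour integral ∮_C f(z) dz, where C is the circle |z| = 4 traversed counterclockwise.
pi*(2/5 + 6*I/5)*exp(-2) + pi*(-2/5 + 4*I/5)*exp(1 + I)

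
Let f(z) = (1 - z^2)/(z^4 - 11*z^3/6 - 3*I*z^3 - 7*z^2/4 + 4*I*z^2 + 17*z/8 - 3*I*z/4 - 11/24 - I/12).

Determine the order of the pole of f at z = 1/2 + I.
3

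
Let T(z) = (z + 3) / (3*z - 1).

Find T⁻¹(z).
Set w = T(z) = (z + 3) / (3*z - 1) and solve for z:
  w*(3*z - 1) = z + 3
  -w + z*(3*w - 1) - 3 = 0
  z*(3*w - 1) = w + 3
  z = (-w - 3)/(1 - 3*w)
Renaming the variable, T⁻¹(z) = (-z - 3)/(-3*z + 1) = (z + 3)/(3*z - 1).
(Check: ad - bc = -10 ≠ 0, so T is invertible.)

Final answer: (z + 3)/(3*z - 1)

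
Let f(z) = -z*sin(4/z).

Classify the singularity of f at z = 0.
Let u = z. Then
  sin(4/u) = Σ_{k≥0} (-1)^k (4)^(2k+1)/((2k+1)!·u^(2k+1)) = 4/u - 32/(3*u^3) + 128/(15*u^5) + ...
which has infinitely many negative powers of u, so sin(4/z) has an essential singularity at z = 0.
The extra factor z is a nonzero polynomial; if the product had at most a pole at z = 0, dividing by that polynomial would leave sin(4/z) with at most a pole too — contradiction. (Equivalently, the product's Laurent series still has infinitely many negative powers.)
So the singularity is essential.

Final answer: essential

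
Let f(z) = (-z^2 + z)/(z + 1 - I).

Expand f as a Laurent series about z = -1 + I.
Put w = z - (-1 + I), i.e. z = w - 1 + I. The denominator is w, so it suffices to rewrite the numerator in powers of w.

P(z) = -z^2 + z
P(w - 1 + I) = -1 + 3*I + (3 - 2*I)*w - w^2

Dividing each term by w:
  f = (-1 + 3*I)/w + 3 - 2*I - w

Substituting back w = z + 1 - I:
  f(z) = (-1 + 3*I)/(z + 1 - I) + 3 - 2*I - (z + 1 - I)

The series is finite because the numerator is a polynomial; the negative powers form the principal part, and the coefficient of 1/(z + 1 - I) gives Res(f, -1 + I) = -1 + 3*I.

Final answer: (-1 + 3*I)/(z + 1 - I) + 3 - 2*I - (z + 1 - I)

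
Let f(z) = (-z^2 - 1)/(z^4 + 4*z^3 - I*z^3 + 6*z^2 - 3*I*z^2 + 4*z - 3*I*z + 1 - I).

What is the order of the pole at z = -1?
Factor the denominator:
  z^4 + 4*z^3 - I*z^3 + 6*z^2 - 3*I*z^2 + 4*z - 3*I*z + 1 - I = (z + 1)^3*(z + 1 - I)

The numerator P(z) = -z^2 - 1 has P(-1) = -2 ≠ 0, so no factor of (z + 1) cancels.
Near z = -1 we can therefore write f(z) = g(z)/(z + 1)^3 with g analytic at -1 and g(-1) ≠ 0 (g is the numerator divided by the remaining denominator factors).

Hence z = -1 is a pole of order 3.

Final answer: 3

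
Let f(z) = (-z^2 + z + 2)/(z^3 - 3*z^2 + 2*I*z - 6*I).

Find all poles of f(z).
The singularities of f are the zeros of the denominator. Factoring,
  z^3 - 3*z^2 + 2*I*z - 6*I = (z - 3)*(z + 1 - I)*(z - 1 + I)
so the candidates are z = 3, z = -1 + I, z = 1 - I.

Check the numerator P(z) = -z^2 + z + 2 at each one:
  P(3) = -4 ≠ 0, so z = 3 is a (simple) pole.
  P(-1 + I) = 1 + 3*I ≠ 0, so z = -1 + I is a (simple) pole.
  P(1 - I) = 3 + I ≠ 0, so z = 1 - I is a (simple) pole.

Poles of f: {-1 + I, 1 - I, 3}

Final answer: {-1 + I, 1 - I, 3}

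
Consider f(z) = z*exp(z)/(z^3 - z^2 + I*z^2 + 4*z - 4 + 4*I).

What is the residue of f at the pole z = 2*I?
(-1/20 - 3*I/20)*exp(2*I)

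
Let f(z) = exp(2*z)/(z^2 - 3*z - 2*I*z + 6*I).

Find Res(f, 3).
Write f(z) = P(z)/Q(z) with P(z) = exp(2*z) and Q(z) = z^2 - 3*z - 2*I*z + 6*I.
The denominator factors as Q(z) = (z - 3)*(z - 2*I), so z = 3 is a simple zero of Q and P is analytic there; z = 3 is therefore a simple pole and
  Res(f, z₀) = P(z₀)/Q'(z₀).

Q'(z) = 2*z - 3 - 2*I, so Q'(3) = 3 - 2*I.
P(3) = exp(6).

Res(f, 3) = (exp(6))/(3 - 2*I) = (3/13 + 2*I/13)*exp(6)

Final answer: (3/13 + 2*I/13)*exp(6)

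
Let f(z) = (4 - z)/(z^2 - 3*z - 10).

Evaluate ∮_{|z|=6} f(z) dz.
By the residue theorem, ∮_C f(z) dz = 2πi · (sum of the residues of f at the poles inside |z| = 6).

The denominator factors as (z + 2)*(z - 5), so the singularities of f are simple poles at z = -2, z = 5.
  |-2|² = 4 < 36 = 6², so this pole is inside the contour.
  |5|² = 25 < 36 = 6², so this pole is inside the contour.

With P(z) = 4 - z and Q(z) = z^2 - 3*z - 10, each pole is simple, so Res(f, z₀) = P(z₀)/Q'(z₀) with Q'(z) = 2*z - 3.
  Res(f, -2) = P(-2)/Q'(-2) = (6)/(-7) = -6/7
  Res(f, 5) = P(5)/Q'(5) = (-1)/(7) = -1/7

Sum of residues inside C: -1
∮_C f(z) dz = 2πi · (-1) = -2*I*pi

Final answer: -2*I*pi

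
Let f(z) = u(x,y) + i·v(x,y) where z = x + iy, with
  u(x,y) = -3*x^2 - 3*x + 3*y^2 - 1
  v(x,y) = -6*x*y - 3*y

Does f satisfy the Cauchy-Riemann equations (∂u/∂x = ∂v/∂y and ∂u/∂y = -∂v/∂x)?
∂u/∂x = -6*x - 3
∂v/∂y = -6*x - 3
∂u/∂y = 6*y
∂v/∂x = -6*y
∂u/∂x = ∂v/∂y and ∂u/∂y = -∂v/∂x hold identically; f is analytic.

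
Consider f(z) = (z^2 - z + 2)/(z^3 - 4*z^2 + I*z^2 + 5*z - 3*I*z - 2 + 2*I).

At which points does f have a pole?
The singularities of f are the zeros of the denominator. Factoring,
  z^3 - 4*z^2 + I*z^2 + 5*z - 3*I*z - 2 + 2*I = (z - 1 + I)*(z - 1)*(z - 2)
so the candidates are z = 1 - I, z = 1, z = 2.

Check the numerator P(z) = z^2 - z + 2 at each one:
  P(1 - I) = 1 - I ≠ 0, so z = 1 - I is a (simple) pole.
  P(1) = 2 ≠ 0, so z = 1 is a (simple) pole.
  P(2) = 4 ≠ 0, so z = 2 is a (simple) pole.

Poles of f: {1 - I, 1, 2}

Final answer: {1 - I, 1, 2}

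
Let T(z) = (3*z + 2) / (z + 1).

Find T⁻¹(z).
Set w = T(z) = (3*z + 2) / (z + 1) and solve for z:
  w*(z + 1) = 3*z + 2
  w + z*(w - 3) - 2 = 0
  z*(w - 3) = 2 - w
  z = (w - 2)/(3 - w)
Renaming the variable, T⁻¹(z) = (z - 2)/(-z + 3) = (-z + 2)/(z - 3).
(Check: ad - bc = 1 ≠ 0, so T is invertible.)

Final answer: (-z + 2)/(z - 3)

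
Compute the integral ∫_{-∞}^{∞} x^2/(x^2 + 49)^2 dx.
Let f(z) = z^2/(z^2 + 49)^2. The denominator has no real zeros and deg Q - deg P = 2 ≥ 2, so the integral of f over the upper semicircle |z| = R tends to 0 as R → ∞. Closing the contour in the upper half-plane,
  ∫_{-∞}^{∞} f(x) dx = 2πi · Σ Res(f, z_k)  over the poles with Im z_k > 0.

Zeros of the denominator: z^2 + 49 = 0 gives z = ±7*I.
Upper half-plane: z = 7*I (a pole of order 2).

Write f(z) = g(z)/(z - 7*I)^2 with g(z) = z^2/(z + 7*I)^2. For a double pole, Res(f, z₀) = g'(z₀):
  g'(z) = 14*I*z/(z + 7*I)^3
  Res(f, 7*I) = g'(7*I) = -I/28

∫_{-∞}^{∞} f(x) dx = 2πi · (-I/28) = pi/14

Final answer: pi/14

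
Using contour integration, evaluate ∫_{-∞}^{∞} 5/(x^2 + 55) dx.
Let f(z) = 5/(z^2 + 55). The denominator has no real zeros and deg Q - deg P = 2 ≥ 2, so the integral of f over the upper semicircle |z| = R tends to 0 as R → ∞. Closing the contour in the upper half-plane,
  ∫_{-∞}^{∞} f(x) dx = 2πi · Σ Res(f, z_k)  over the poles with Im z_k > 0.

Zeros of the denominator: z^2 + 55 = 0 gives z = ±sqrt(55)*I.
Upper half-plane: z = sqrt(55)*I (simple).

Each pole is a simple zero of Q(z) = z^2 + 55, so Res(f, z₀) = P(z₀)/Q'(z₀) with P(z) = 5, Q'(z) = 2*z:
  Res(f, sqrt(55)*I) = (5)/(2*sqrt(55)*I) = -sqrt(55)*I/22

∫_{-∞}^{∞} f(x) dx = 2πi · (-sqrt(55)*I/22) = sqrt(55)*pi/11

Final answer: sqrt(55)*pi/11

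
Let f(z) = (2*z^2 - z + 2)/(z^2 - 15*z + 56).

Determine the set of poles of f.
The singularities of f are the zeros of the denominator. Factoring,
  z^2 - 15*z + 56 = (z - 8)*(z - 7)
so the candidates are z = 8, z = 7.

Check the numerator P(z) = 2*z^2 - z + 2 at each one:
  P(8) = 122 ≠ 0, so z = 8 is a (simple) pole.
  P(7) = 93 ≠ 0, so z = 7 is a (simple) pole.

Poles of f: {7, 8}

Final answer: {7, 8}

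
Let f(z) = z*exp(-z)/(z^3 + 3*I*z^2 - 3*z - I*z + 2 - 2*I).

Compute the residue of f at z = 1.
-I*exp(-1)/5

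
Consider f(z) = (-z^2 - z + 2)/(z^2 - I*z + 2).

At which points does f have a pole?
{-I, 2*I}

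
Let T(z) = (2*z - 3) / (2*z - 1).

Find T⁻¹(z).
(z - 3)/(2*z - 2)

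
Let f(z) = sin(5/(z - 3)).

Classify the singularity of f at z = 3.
Let u = z - 3. Then
  sin(5/u) = Σ_{k≥0} (-1)^k (5)^(2k+1)/((2k+1)!·u^(2k+1)) = 5/u - 125/(6*u^3) + 625/(24*u^5) + ...
which has infinitely many negative powers of u, so sin(5/(z - 3)) has an essential singularity at z = 3.
So the singularity is essential.

Final answer: essential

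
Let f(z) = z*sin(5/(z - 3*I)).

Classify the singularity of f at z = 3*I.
Let u = z - 3*I. Then
  sin(5/u) = Σ_{k≥0} (-1)^k (5)^(2k+1)/((2k+1)!·u^(2k+1)) = 5/u - 125/(6*u^3) + 625/(24*u^5) + ...
which has infinitely many negative powers of u, so sin(5/(z - 3*I)) has an essential singularity at z = 3*I.
The extra factor z is a nonzero polynomial; if the product had at most a pole at z = 3*I, dividing by that polynomial would leave sin(5/(z - 3*I)) with at most a pole too — contradiction. (Equivalently, the product's Laurent series still has infinitely many negative powers.)
So the singularity is essential.

Final answer: essential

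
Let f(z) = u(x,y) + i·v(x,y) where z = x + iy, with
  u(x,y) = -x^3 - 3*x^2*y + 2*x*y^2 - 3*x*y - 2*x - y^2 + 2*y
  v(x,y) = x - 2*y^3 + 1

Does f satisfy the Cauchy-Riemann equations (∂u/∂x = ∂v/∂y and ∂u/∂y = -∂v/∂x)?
∂u/∂x = -3*x^2 - 6*x*y + 2*y^2 - 3*y - 2
∂v/∂y = -6*y^2
∂u/∂y = -3*x^2 + 4*x*y - 3*x - 2*y + 2
∂v/∂x = 1
∂u/∂x ≠ ∂v/∂y and ∂u/∂y ≠ -∂v/∂x; the Cauchy-Riemann equations are not satisfied, so f is not analytic.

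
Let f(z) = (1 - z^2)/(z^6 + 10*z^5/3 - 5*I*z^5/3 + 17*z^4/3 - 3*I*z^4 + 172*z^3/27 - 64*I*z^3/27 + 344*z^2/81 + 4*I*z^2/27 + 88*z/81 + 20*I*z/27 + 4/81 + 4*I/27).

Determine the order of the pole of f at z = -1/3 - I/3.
Factor the denominator:
  z^6 + 10*z^5/3 - 5*I*z^5/3 + 17*z^4/3 - 3*I*z^4 + 172*z^3/27 - 64*I*z^3/27 + 344*z^2/81 + 4*I*z^2/27 + 88*z/81 + 20*I*z/27 + 4/81 + 4*I/27 = (z + 1/3 + I/3)^4*(z + 1 - 2*I)*(z + 1 - I)

The numerator P(z) = 1 - z^2 has P(-1/3 - I/3) = 1 - 2*I/9 ≠ 0, so no factor of (z + 1/3 + I/3) cancels.
Near z = -1/3 - I/3 we can therefore write f(z) = g(z)/(z + 1/3 + I/3)^4 with g analytic at -1/3 - I/3 and g(-1/3 - I/3) ≠ 0 (g is the numerator divided by the remaining denominator factors).

Hence z = -1/3 - I/3 is a pole of order 4.

Final answer: 4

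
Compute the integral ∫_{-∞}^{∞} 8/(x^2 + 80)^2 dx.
Let f(z) = 8/(z^2 + 80)^2. The denominator has no real zeros and deg Q - deg P = 4 ≥ 2, so the integral of f over the upper semicircle |z| = R tends to 0 as R → ∞. Closing the contour in the upper half-plane,
  ∫_{-∞}^{∞} f(x) dx = 2πi · Σ Res(f, z_k)  over the poles with Im z_k > 0.

Zeros of the denominator: z^2 + 80 = 0 gives z = ±4*sqrt(5)*I.
Upper half-plane: z = 4*sqrt(5)*I (a pole of order 2).

Write f(z) = g(z)/(z - 4*sqrt(5)*I)^2 with g(z) = 8/(z + 4*sqrt(5)*I)^2. For a double pole, Res(f, z₀) = g'(z₀):
  g'(z) = -16/(z + 4*sqrt(5)*I)^3
  Res(f, 4*sqrt(5)*I) = g'(4*sqrt(5)*I) = -sqrt(5)*I/800

∫_{-∞}^{∞} f(x) dx = 2πi · (-sqrt(5)*I/800) = sqrt(5)*pi/400

Final answer: sqrt(5)*pi/400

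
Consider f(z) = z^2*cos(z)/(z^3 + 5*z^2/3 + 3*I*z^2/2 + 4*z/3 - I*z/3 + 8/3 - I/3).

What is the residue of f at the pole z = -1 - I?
Write f(z) = P(z)/Q(z) with P(z) = z^2*cos(z) and Q(z) = z^3 + 5*z^2/3 + 3*I*z^2/2 + 4*z/3 - I*z/3 + 8/3 - I/3.
The denominator factors as Q(z) = (z - 1/3 - I)*(z + 1 + I)*(z + 1 + 3*I/2), so z = -1 - I is a simple zero of Q and P is analytic there; z = -1 - I is therefore a simple pole and
  Res(f, z₀) = P(z₀)/Q'(z₀).

Q'(z) = 3*z^2 + 10*z/3 + 3*I*z + 4/3 - I/3, so Q'(-1 - I) = 1 - 2*I/3.
P(-1 - I) = 2*I*cos(1 + I).

Res(f, -1 - I) = (2*I*cos(1 + I))/(1 - 2*I/3) = (-12/13 + 18*I/13)*cos(1 + I)

Final answer: (-12/13 + 18*I/13)*cos(1 + I)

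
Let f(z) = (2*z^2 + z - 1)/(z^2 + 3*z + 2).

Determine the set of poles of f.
The singularities of f are the zeros of the denominator. Factoring,
  z^2 + 3*z + 2 = (z + 1)*(z + 2)
so the candidates are z = -1, z = -2.

Check the numerator P(z) = 2*z^2 + z - 1 at each one:
  P(-1) = 0, so the factor (z + 1) cancels and z = -1 is only a removable singularity, not a pole.
  P(-2) = 5 ≠ 0, so z = -2 is a (simple) pole.

Poles of f: {-2}

Final answer: {-2}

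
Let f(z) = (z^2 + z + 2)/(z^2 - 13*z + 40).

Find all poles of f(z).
The singularities of f are the zeros of the denominator. Factoring,
  z^2 - 13*z + 40 = (z - 8)*(z - 5)
so the candidates are z = 8, z = 5.

Check the numerator P(z) = z^2 + z + 2 at each one:
  P(8) = 74 ≠ 0, so z = 8 is a (simple) pole.
  P(5) = 32 ≠ 0, so z = 5 is a (simple) pole.

Poles of f: {5, 8}

Final answer: {5, 8}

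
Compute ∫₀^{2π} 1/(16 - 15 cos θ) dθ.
Call the integral J. The integrand is 2π-periodic and we integrate over a full period, so shifting θ does not change the value (θ → θ + π flips the sign of the trig term). Hence
  J = ∫₀^{2π} dθ/(16 + 15 cos θ).
Put z = e^{iθ}: then cos θ = (z + 1/z)/2, dθ = dz/(iz), and z runs once counterclockwise around |z| = 1:
  J = ∮_{|z|=1} 1/(16 + 15*(z + 1/z)/2) · dz/(iz) = (2/i) ∮_{|z|=1} dz/(15*z^2 + 32*z + 15).
The roots of 15*z^2 + 32*z + 15 are z = (-16 ± sqrt(16^2 - 15^2))/15, with sqrt(31) = sqrt(31); their product is 1, so only z₊ = -16/15 + sqrt(31)/15 lies inside the unit circle (z₋ = -16/15 - sqrt(31)/15 lies outside).
z₊ is a simple zero of q(z) = 15*z^2 + 32*z + 15, so Res(1/q, z₊) = 1/q'(z₊) with q'(z) = 30*z + 32; and q'(z₊) = 15*(z₊ - z₋) = 2*sqrt(31).
Therefore J = (2/i) · 2πi · 1/(2*sqrt(31)) = 2*pi/(sqrt(31)) = 2*sqrt(31)*pi/31

Final answer: 2*sqrt(31)*pi/31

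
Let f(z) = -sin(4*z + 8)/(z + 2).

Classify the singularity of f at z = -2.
Let u = z + 2. The argument of sin is 4*z + 8 = 4u, so
  f = -sin(4u)/u = -((4u) - (4u)^3/6 + ...)/u = -4 + (32/3)*u^2 - ...
The Laurent expansion about u = 0 has no negative powers; equivalently lim_{z→-2} f(z) = -4 exists and is finite.
So the singularity is removable.

Final answer: removable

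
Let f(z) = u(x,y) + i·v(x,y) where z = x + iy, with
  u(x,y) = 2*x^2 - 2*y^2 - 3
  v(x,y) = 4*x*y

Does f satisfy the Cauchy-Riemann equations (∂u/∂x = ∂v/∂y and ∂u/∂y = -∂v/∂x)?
∂u/∂x = 4*x
∂v/∂y = 4*x
∂u/∂y = -4*y
∂v/∂x = 4*y
∂u/∂x = ∂v/∂y and ∂u/∂y = -∂v/∂x hold identically; f is analytic.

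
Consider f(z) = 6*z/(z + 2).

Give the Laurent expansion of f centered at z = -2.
Put w = z - (-2), i.e. z = w - 2. The denominator is w, so it suffices to rewrite the numerator in powers of w.

P(z) = 6*z
P(w - 2) = -12 + 6*w

Dividing each term by w:
  f = -12/w + 6

Substituting back w = z + 2:
  f(z) = -12/(z + 2) + 6

The series is finite because the numerator is a polynomial; the negative powers form the principal part, and the coefficient of 1/(z + 2) gives Res(f, -2) = -12.

Final answer: -12/(z + 2) + 6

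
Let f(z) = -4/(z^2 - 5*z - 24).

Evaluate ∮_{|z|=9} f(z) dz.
0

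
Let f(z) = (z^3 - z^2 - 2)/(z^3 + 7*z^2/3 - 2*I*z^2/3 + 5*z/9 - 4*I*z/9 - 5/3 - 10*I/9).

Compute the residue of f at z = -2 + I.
-1773/578 - 126*I/289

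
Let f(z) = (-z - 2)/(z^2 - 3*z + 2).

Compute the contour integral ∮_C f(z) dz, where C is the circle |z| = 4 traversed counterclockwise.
By the residue theorem, ∮_C f(z) dz = 2πi · (sum of the residues of f at the poles inside |z| = 4).

The denominator factors as (z - 1)*(z - 2), so the singularities of f are simple poles at z = 1, z = 2.
  |1|² = 1 < 16 = 4², so this pole is inside the contour.
  |2|² = 4 < 16 = 4², so this pole is inside the contour.

With P(z) = -z - 2 and Q(z) = z^2 - 3*z + 2, each pole is simple, so Res(f, z₀) = P(z₀)/Q'(z₀) with Q'(z) = 2*z - 3.
  Res(f, 1) = P(1)/Q'(1) = (-3)/(-1) = 3
  Res(f, 2) = P(2)/Q'(2) = (-4)/(1) = -4

Sum of residues inside C: -1
∮_C f(z) dz = 2πi · (-1) = -2*I*pi

Final answer: -2*I*pi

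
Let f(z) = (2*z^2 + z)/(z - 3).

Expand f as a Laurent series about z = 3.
Put w = z - (3), i.e. z = w + 3. The denominator is w, so it suffices to rewrite the numerator in powers of w.

P(z) = 2*z^2 + z
P(w + 3) = 21 + 13*w + 2*w^2

Dividing each term by w:
  f = 21/w + 13 + 2*w

Substituting back w = z - 3:
  f(z) = 21/(z - 3) + 13 + 2*(z - 3)

The series is finite because the numerator is a polynomial; the negative powers form the principal part, and the coefficient of 1/(z - 3) gives Res(f, 3) = 21.

Final answer: 21/(z - 3) + 13 + 2*(z - 3)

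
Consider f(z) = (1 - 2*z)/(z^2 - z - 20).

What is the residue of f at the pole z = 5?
-1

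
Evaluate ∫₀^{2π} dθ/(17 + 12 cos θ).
Let J = ∫₀^{2π} dθ/(17 + 12 cos θ).
Put z = e^{iθ}: then cos θ = (z + 1/z)/2, dθ = dz/(iz), and z runs once counterclockwise around |z| = 1:
  J = ∮_{|z|=1} 1/(17 + 12*(z + 1/z)/2) · dz/(iz) = (2/i) ∮_{|z|=1} dz/(12*z^2 + 34*z + 12).
The roots of 12*z^2 + 34*z + 12 are z = (-17 ± sqrt(17^2 - 12^2))/12, with sqrt(145) = sqrt(145); their product is 1, so only z₊ = -17/12 + sqrt(145)/12 lies inside the unit circle (z₋ = -17/12 - sqrt(145)/12 lies outside).
z₊ is a simple zero of q(z) = 12*z^2 + 34*z + 12, so Res(1/q, z₊) = 1/q'(z₊) with q'(z) = 24*z + 34; and q'(z₊) = 12*(z₊ - z₋) = 2*sqrt(145).
Therefore J = (2/i) · 2πi · 1/(2*sqrt(145)) = 2*pi/(sqrt(145)) = 2*sqrt(145)*pi/145

Final answer: 2*sqrt(145)*pi/145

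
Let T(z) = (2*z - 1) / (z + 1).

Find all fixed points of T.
T(z) = z means 2*z - 1 = z*(z + 1), i.e.
  z^2 - z + 1 = 0.
Discriminant: (-1)^2 - 4*(1)*(1) = -3, so the roots are complex conjugates.
  z = (1 ± I*sqrt(3))/(2*(1))
Fixed points: {1/2 - sqrt(3)*I/2, 1/2 + sqrt(3)*I/2}

Final answer: {1/2 - sqrt(3)*I/2, 1/2 + sqrt(3)*I/2}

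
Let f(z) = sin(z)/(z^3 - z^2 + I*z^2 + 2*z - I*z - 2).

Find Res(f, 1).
Write f(z) = P(z)/Q(z) with P(z) = sin(z) and Q(z) = z^3 - z^2 + I*z^2 + 2*z - I*z - 2.
The denominator factors as Q(z) = (z - 1)*(z + 2*I)*(z - I), so z = 1 is a simple zero of Q and P is analytic there; z = 1 is therefore a simple pole and
  Res(f, z₀) = P(z₀)/Q'(z₀).

Q'(z) = 3*z^2 - 2*z + 2*I*z + 2 - I, so Q'(1) = 3 + I.
P(1) = sin(1).

Res(f, 1) = (sin(1))/(3 + I) = (3/10 - I/10)*sin(1)

Final answer: (3/10 - I/10)*sin(1)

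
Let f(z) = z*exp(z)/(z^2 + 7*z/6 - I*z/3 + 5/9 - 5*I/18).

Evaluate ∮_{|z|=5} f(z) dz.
pi*(-44/37 + 42*I/37)*exp(-1/2 + 2*I/3) + pi*(44/37 + 32*I/37)*exp(-2/3 - I/3)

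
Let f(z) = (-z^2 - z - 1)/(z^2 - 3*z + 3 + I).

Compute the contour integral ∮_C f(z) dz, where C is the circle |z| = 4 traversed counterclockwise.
By the residue theorem, ∮_C f(z) dz = 2πi · (sum of the residues of f at the poles inside |z| = 4).

The denominator factors as (z - 1 - I)*(z - 2 + I), so the singularities of f are simple poles at z = 1 + I, z = 2 - I.
  |1 + I|² = 2 < 16 = 4², so this pole is inside the contour.
  |2 - I|² = 5 < 16 = 4², so this pole is inside the contour.

With P(z) = -z^2 - z - 1 and Q(z) = z^2 - 3*z + 3 + I, each pole is simple, so Res(f, z₀) = P(z₀)/Q'(z₀) with Q'(z) = 2*z - 3.
  Res(f, 1 + I) = P(1 + I)/Q'(1 + I) = (-2 - 3*I)/(-1 + 2*I) = -4/5 + 7*I/5
  Res(f, 2 - I) = P(2 - I)/Q'(2 - I) = (-6 + 5*I)/(1 - 2*I) = -16/5 - 7*I/5

Sum of residues inside C: -4
∮_C f(z) dz = 2πi · (-4) = -8*I*pi

Final answer: -8*I*pi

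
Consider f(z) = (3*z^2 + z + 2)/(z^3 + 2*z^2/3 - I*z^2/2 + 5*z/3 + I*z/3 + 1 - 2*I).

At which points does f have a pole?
The singularities of f are the zeros of the denominator. Factoring,
  z^3 + 2*z^2/3 - I*z^2/2 + 5*z/3 + I*z/3 + 1 - 2*I = (z - 1/3 - I)*(z + 3*I/2)*(z + 1 - I)
so the candidates are z = 1/3 + I, z = -3*I/2, z = -1 + I.

Check the numerator P(z) = 3*z^2 + z + 2 at each one:
  P(1/3 + I) = -1/3 + 3*I ≠ 0, so z = 1/3 + I is a (simple) pole.
  P(-3*I/2) = -19/4 - 3*I/2 ≠ 0, so z = -3*I/2 is a (simple) pole.
  P(-1 + I) = 1 - 5*I ≠ 0, so z = -1 + I is a (simple) pole.

Poles of f: {-1 + I, -3*I/2, 1/3 + I}

Final answer: {-1 + I, -3*I/2, 1/3 + I}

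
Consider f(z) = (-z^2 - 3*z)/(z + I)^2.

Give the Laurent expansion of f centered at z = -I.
Put w = z - (-I), i.e. z = w - I. The denominator is w^2, so it suffices to rewrite the numerator in powers of w.

P(z) = -z^2 - 3*z
P(w - I) = 1 + 3*I + (-3 + 2*I)*w - w^2

Dividing each term by w^2:
  f = (1 + 3*I)/w^2 + (-3 + 2*I)/w - 1

Substituting back w = z + I:
  f(z) = (1 + 3*I)/(z + I)^2 + (-3 + 2*I)/(z + I) - 1

The series is finite because the numerator is a polynomial; the negative powers form the principal part, and the coefficient of 1/(z + I) gives Res(f, -I) = -3 + 2*I.

Final answer: (1 + 3*I)/(z + I)^2 + (-3 + 2*I)/(z + I) - 1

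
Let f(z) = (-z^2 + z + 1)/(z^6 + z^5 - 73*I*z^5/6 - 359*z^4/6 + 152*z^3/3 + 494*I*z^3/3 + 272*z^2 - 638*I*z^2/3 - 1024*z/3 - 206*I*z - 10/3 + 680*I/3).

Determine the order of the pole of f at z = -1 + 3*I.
4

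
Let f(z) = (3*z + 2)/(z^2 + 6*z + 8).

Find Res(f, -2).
Write f(z) = P(z)/Q(z) with P(z) = 3*z + 2 and Q(z) = z^2 + 6*z + 8.
The denominator factors as Q(z) = (z + 4)*(z + 2), so z = -2 is a simple zero of Q and P is analytic there; z = -2 is therefore a simple pole and
  Res(f, z₀) = P(z₀)/Q'(z₀).

Q'(z) = 2*z + 6, so Q'(-2) = 2.
P(-2) = -4.

Res(f, -2) = (-4)/(2) = -2

Final answer: -2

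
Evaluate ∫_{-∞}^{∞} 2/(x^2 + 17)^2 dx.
Let f(z) = 2/(z^2 + 17)^2. The denominator has no real zeros and deg Q - deg P = 4 ≥ 2, so the integral of f over the upper semicircle |z| = R tends to 0 as R → ∞. Closing the contour in the upper half-plane,
  ∫_{-∞}^{∞} f(x) dx = 2πi · Σ Res(f, z_k)  over the poles with Im z_k > 0.

Zeros of the denominator: z^2 + 17 = 0 gives z = ±sqrt(17)*I.
Upper half-plane: z = sqrt(17)*I (a pole of order 2).

Write f(z) = g(z)/(z - sqrt(17)*I)^2 with g(z) = 2/(z + sqrt(17)*I)^2. For a double pole, Res(f, z₀) = g'(z₀):
  g'(z) = -4/(z + sqrt(17)*I)^3
  Res(f, sqrt(17)*I) = g'(sqrt(17)*I) = -sqrt(17)*I/578

∫_{-∞}^{∞} f(x) dx = 2πi · (-sqrt(17)*I/578) = sqrt(17)*pi/289

Final answer: sqrt(17)*pi/289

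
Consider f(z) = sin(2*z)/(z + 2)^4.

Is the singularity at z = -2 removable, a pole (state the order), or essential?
Write f(z) = g(z)/(z + 2)^4 with g(z) = sin(2*z).
g is entire and g(-2) = -sin(4) ≠ 0, so no factor of (z + 2) cancels: the Laurent expansion of f about z = -2 starts at the power -4, i.e. lim_{z→z₀} (z - z₀)^4 f(z) = -sin(4) is finite and nonzero.
So z = -2 is a pole of order 4.

Final answer: pole of order 4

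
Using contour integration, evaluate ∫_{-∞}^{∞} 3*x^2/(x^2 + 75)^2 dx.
sqrt(3)*pi/10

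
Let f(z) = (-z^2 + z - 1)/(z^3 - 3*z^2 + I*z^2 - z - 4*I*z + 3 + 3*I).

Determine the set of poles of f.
The singularities of f are the zeros of the denominator. Factoring,
  z^3 - 3*z^2 + I*z^2 - z - 4*I*z + 3 + 3*I = (z - 1)*(z - 3)*(z + 1 + I)
so the candidates are z = 1, z = 3, z = -1 - I.

Check the numerator P(z) = -z^2 + z - 1 at each one:
  P(1) = -1 ≠ 0, so z = 1 is a (simple) pole.
  P(3) = -7 ≠ 0, so z = 3 is a (simple) pole.
  P(-1 - I) = -2 - 3*I ≠ 0, so z = -1 - I is a (simple) pole.

Poles of f: {-1 - I, 1, 3}

Final answer: {-1 - I, 1, 3}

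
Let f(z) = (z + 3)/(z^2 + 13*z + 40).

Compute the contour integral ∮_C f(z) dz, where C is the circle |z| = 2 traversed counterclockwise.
By the residue theorem, ∮_C f(z) dz = 2πi · (sum of the residues of f at the poles inside |z| = 2).

The denominator factors as (z + 5)*(z + 8), so the singularities of f are simple poles at z = -5, z = -8.
  |-5|² = 25 > 4 = 2², so this pole is outside the contour.
  |-8|² = 64 > 4 = 2², so this pole is outside the contour.

No pole lies inside the contour, so f is analytic on and inside C and the integral is 0 (Cauchy's theorem).

Final answer: 0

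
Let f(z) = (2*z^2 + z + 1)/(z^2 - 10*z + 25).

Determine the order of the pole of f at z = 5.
Factor the denominator:
  z^2 - 10*z + 25 = (z - 5)^2

The numerator P(z) = 2*z^2 + z + 1 has P(5) = 56 ≠ 0, so no factor of (z - 5) cancels.
Near z = 5 we can therefore write f(z) = g(z)/(z - 5)^2 with g analytic at 5 and g(5) ≠ 0 (g is just the numerator).

Hence z = 5 is a pole of order 2.

Final answer: 2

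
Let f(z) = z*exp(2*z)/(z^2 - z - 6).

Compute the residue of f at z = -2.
Write f(z) = P(z)/Q(z) with P(z) = z*exp(2*z) and Q(z) = z^2 - z - 6.
The denominator factors as Q(z) = (z + 2)*(z - 3), so z = -2 is a simple zero of Q and P is analytic there; z = -2 is therefore a simple pole and
  Res(f, z₀) = P(z₀)/Q'(z₀).

Q'(z) = 2*z - 1, so Q'(-2) = -5.
P(-2) = -2*exp(-4).

Res(f, -2) = (-2*exp(-4))/(-5) = 2*exp(-4)/5

Final answer: 2*exp(-4)/5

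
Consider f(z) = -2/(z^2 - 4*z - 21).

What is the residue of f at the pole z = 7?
Write f(z) = P(z)/Q(z) with P(z) = -2 and Q(z) = z^2 - 4*z - 21.
The denominator factors as Q(z) = (z - 7)*(z + 3), so z = 7 is a simple zero of Q and P is analytic there; z = 7 is therefore a simple pole and
  Res(f, z₀) = P(z₀)/Q'(z₀).

Q'(z) = 2*z - 4, so Q'(7) = 10.
P(7) = -2.

Res(f, 7) = (-2)/(10) = -1/5

Final answer: -1/5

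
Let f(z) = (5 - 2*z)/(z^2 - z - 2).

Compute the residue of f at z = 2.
1/3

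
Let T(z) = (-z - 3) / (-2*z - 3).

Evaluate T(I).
Substitute z = I:
  numerator:   -(I) - 3 = -3 - I
  denominator: -2*(I) - 3 = -3 - 2*I
T(I) = (-3 - I)/(-3 - 2*I); multiplying numerator and denominator by the conjugate -3 + 2*I gives (11 - 3*I)/13 = 11/13 - 3*I/13

Final answer: 11/13 - 3*I/13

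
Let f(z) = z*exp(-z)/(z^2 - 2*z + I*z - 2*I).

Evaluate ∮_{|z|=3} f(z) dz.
By the residue theorem, ∮_C f(z) dz = 2πi · (sum of the residues of f at the poles inside |z| = 3).

The denominator factors as (z - 2)*(z + I), so the singularities of f are simple poles at z = 2, z = -I.
  |2|² = 4 < 9 = 3², so this pole is inside the contour.
  |-I|² = 1 < 9 = 3², so this pole is inside the contour.

With P(z) = z*exp(-z) and Q(z) = z^2 - 2*z + I*z - 2*I, each pole is simple, so Res(f, z₀) = P(z₀)/Q'(z₀) with Q'(z) = 2*z - 2 + I.
  Res(f, 2) = P(2)/Q'(2) = (2*exp(-2))/(2 + I) = (4/5 - 2*I/5)*exp(-2)
  Res(f, -I) = P(-I)/Q'(-I) = (-I*exp(I))/(-2 - I) = (1/5 + 2*I/5)*exp(I)

Sum of residues inside C: (4/5 - 2*I/5)*exp(-2) + (1/5 + 2*I/5)*exp(I)
∮_C f(z) dz = 2πi · ((4/5 - 2*I/5)*exp(-2) + (1/5 + 2*I/5)*exp(I)) = pi*(-4/5 + 2*I/5)*exp(I) + pi*(4/5 + 8*I/5)*exp(-2)

Final answer: pi*(-4/5 + 2*I/5)*exp(I) + pi*(4/5 + 8*I/5)*exp(-2)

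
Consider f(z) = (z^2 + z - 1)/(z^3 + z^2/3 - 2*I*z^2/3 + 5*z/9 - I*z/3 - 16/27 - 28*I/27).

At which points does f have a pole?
The singularities of f are the zeros of the denominator. Factoring,
  z^3 + z^2/3 - 2*I*z^2/3 + 5*z/9 - I*z/3 - 16/27 - 28*I/27 = (z + 2/3 - I)*(z - 2/3 - 2*I/3)*(z + 1/3 + I)
so the candidates are z = -2/3 + I, z = 2/3 + 2*I/3, z = -1/3 - I.

Check the numerator P(z) = z^2 + z - 1 at each one:
  P(-2/3 + I) = -20/9 - I/3 ≠ 0, so z = -2/3 + I is a (simple) pole.
  P(2/3 + 2*I/3) = -1/3 + 14*I/9 ≠ 0, so z = 2/3 + 2*I/3 is a (simple) pole.
  P(-1/3 - I) = -20/9 - I/3 ≠ 0, so z = -1/3 - I is a (simple) pole.

Poles of f: {-2/3 + I, -1/3 - I, 2/3 + 2*I/3}

Final answer: {-2/3 + I, -1/3 - I, 2/3 + 2*I/3}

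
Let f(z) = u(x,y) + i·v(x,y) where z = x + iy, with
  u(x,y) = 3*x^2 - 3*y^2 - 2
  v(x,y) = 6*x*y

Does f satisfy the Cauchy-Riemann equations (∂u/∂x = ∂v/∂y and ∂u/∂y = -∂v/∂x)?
∂u/∂x = 6*x
∂v/∂y = 6*x
∂u/∂y = -6*y
∂v/∂x = 6*y
∂u/∂x = ∂v/∂y and ∂u/∂y = -∂v/∂x hold identically; f is analytic.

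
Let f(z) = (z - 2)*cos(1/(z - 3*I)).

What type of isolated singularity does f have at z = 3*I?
essential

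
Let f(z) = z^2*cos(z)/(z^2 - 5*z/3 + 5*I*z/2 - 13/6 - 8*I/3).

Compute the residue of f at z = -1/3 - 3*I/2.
(97/123 - 49*I/82)*cos(1/3 + 3*I/2)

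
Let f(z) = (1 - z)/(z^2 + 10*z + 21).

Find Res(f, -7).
Write f(z) = P(z)/Q(z) with P(z) = 1 - z and Q(z) = z^2 + 10*z + 21.
The denominator factors as Q(z) = (z + 7)*(z + 3), so z = -7 is a simple zero of Q and P is analytic there; z = -7 is therefore a simple pole and
  Res(f, z₀) = P(z₀)/Q'(z₀).

Q'(z) = 2*z + 10, so Q'(-7) = -4.
P(-7) = 8.

Res(f, -7) = (8)/(-4) = -2

Final answer: -2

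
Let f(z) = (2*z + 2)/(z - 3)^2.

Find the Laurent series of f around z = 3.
Put w = z - (3), i.e. z = w + 3. The denominator is w^2, so it suffices to rewrite the numerator in powers of w.

P(z) = 2*z + 2
P(w + 3) = 8 + 2*w

Dividing each term by w^2:
  f = 8/w^2 + 2/w

Substituting back w = z - 3:
  f(z) = 8/(z - 3)^2 + 2/(z - 3)

The series is finite because the numerator is a polynomial; the negative powers form the principal part, and the coefficient of 1/(z - 3) gives Res(f, 3) = 2.

Final answer: 8/(z - 3)^2 + 2/(z - 3)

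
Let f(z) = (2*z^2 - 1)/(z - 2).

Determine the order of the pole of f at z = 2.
1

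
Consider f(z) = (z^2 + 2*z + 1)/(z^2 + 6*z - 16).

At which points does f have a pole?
The singularities of f are the zeros of the denominator. Factoring,
  z^2 + 6*z - 16 = (z + 8)*(z - 2)
so the candidates are z = -8, z = 2.

Check the numerator P(z) = z^2 + 2*z + 1 at each one:
  P(-8) = 49 ≠ 0, so z = -8 is a (simple) pole.
  P(2) = 9 ≠ 0, so z = 2 is a (simple) pole.

Poles of f: {-8, 2}

Final answer: {-8, 2}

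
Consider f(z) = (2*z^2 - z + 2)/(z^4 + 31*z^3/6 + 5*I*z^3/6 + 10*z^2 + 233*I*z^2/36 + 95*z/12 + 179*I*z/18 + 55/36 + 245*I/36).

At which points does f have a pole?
The singularities of f are the zeros of the denominator. Factoring,
  z^4 + 31*z^3/6 + 5*I*z^3/6 + 10*z^2 + 233*I*z^2/36 + 95*z/12 + 179*I*z/18 + 55/36 + 245*I/36 = (z + 1 - 2*I/3)*(z + 1/2 + I)*(z + 2/3 + 3*I/2)*(z + 3 - I)
so the candidates are z = -1 + 2*I/3, z = -1/2 - I, z = -2/3 - 3*I/2, z = -3 + I.

Check the numerator P(z) = 2*z^2 - z + 2 at each one:
  P(-1 + 2*I/3) = 37/9 - 10*I/3 ≠ 0, so z = -1 + 2*I/3 is a (simple) pole.
  P(-1/2 - I) = 1 + 3*I ≠ 0, so z = -1/2 - I is a (simple) pole.
  P(-2/3 - 3*I/2) = -17/18 + 11*I/2 ≠ 0, so z = -2/3 - 3*I/2 is a (simple) pole.
  P(-3 + I) = 21 - 13*I ≠ 0, so z = -3 + I is a (simple) pole.

Poles of f: {-3 + I, -1 + 2*I/3, -2/3 - 3*I/2, -1/2 - I}

Final answer: {-3 + I, -1 + 2*I/3, -2/3 - 3*I/2, -1/2 - I}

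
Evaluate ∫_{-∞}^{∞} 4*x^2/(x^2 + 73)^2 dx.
2*sqrt(73)*pi/73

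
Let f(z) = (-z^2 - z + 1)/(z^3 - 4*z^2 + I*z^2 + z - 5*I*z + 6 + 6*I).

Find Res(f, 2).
Write f(z) = P(z)/Q(z) with P(z) = -z^2 - z + 1 and Q(z) = z^3 - 4*z^2 + I*z^2 + z - 5*I*z + 6 + 6*I.
The denominator factors as Q(z) = (z + 1 + I)*(z - 2)*(z - 3), so z = 2 is a simple zero of Q and P is analytic there; z = 2 is therefore a simple pole and
  Res(f, z₀) = P(z₀)/Q'(z₀).

Q'(z) = 3*z^2 - 8*z + 2*I*z + 1 - 5*I, so Q'(2) = -3 - I.
P(2) = -5.

Res(f, 2) = (-5)/(-3 - I) = 3/2 - I/2

Final answer: 3/2 - I/2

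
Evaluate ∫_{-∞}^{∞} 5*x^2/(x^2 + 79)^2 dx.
Let f(z) = 5*z^2/(z^2 + 79)^2. The denominator has no real zeros and deg Q - deg P = 2 ≥ 2, so the integral of f over the upper semicircle |z| = R tends to 0 as R → ∞. Closing the contour in the upper half-plane,
  ∫_{-∞}^{∞} f(x) dx = 2πi · Σ Res(f, z_k)  over the poles with Im z_k > 0.

Zeros of the denominator: z^2 + 79 = 0 gives z = ±sqrt(79)*I.
Upper half-plane: z = sqrt(79)*I (a pole of order 2).

Write f(z) = g(z)/(z - sqrt(79)*I)^2 with g(z) = 5*z^2/(z + sqrt(79)*I)^2. For a double pole, Res(f, z₀) = g'(z₀):
  g'(z) = 10*sqrt(79)*I*z/(z + sqrt(79)*I)^3
  Res(f, sqrt(79)*I) = g'(sqrt(79)*I) = -5*sqrt(79)*I/316

∫_{-∞}^{∞} f(x) dx = 2πi · (-5*sqrt(79)*I/316) = 5*sqrt(79)*pi/158

Final answer: 5*sqrt(79)*pi/158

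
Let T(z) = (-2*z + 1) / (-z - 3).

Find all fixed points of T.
T(z) = z means -2*z + 1 = z*(-z - 3), i.e.
  -z^2 - z - 1 = 0.
Discriminant: (-1)^2 - 4*(-1)*(-1) = -3, so the roots are complex conjugates.
  z = (1 ± I*sqrt(3))/(2*(-1))
Fixed points: {-1/2 - sqrt(3)*I/2, -1/2 + sqrt(3)*I/2}

Final answer: {-1/2 - sqrt(3)*I/2, -1/2 + sqrt(3)*I/2}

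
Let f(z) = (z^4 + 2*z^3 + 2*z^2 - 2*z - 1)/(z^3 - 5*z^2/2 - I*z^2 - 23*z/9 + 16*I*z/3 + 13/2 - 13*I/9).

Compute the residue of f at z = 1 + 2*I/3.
Write f(z) = P(z)/Q(z) with P(z) = z^4 + 2*z^3 + 2*z^2 - 2*z - 1 and Q(z) = z^3 - 5*z^2/2 - I*z^2 - 23*z/9 + 16*I*z/3 + 13/2 - 13*I/9.
The denominator factors as Q(z) = (z + 3/2 - I)*(z - 3 + 2*I/3)*(z - 1 - 2*I/3), so z = 1 + 2*I/3 is a simple zero of Q and P is analytic there; z = 1 + 2*I/3 is therefore a simple pole and
  Res(f, z₀) = P(z₀)/Q'(z₀).

Q'(z) = 3*z^2 - 5*z - 2*I*z - 23/9 + 16*I/3, so Q'(1 + 2*I/3) = -41/9 + 4*I.
P(1 + 2*I/3) = -326/81 + 56*I/9.

Res(f, 1 + 2*I/3) = (-326/81 + 56*I/9)/(-41/9 + 4*I) = 31510/26793 - 992*I/2977

Final answer: 31510/26793 - 992*I/2977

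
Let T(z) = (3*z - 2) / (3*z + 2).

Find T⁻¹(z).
Set w = T(z) = (3*z - 2) / (3*z + 2) and solve for z:
  w*(3*z + 2) = 3*z - 2
  2*w + z*(3*w - 3) + 2 = 0
  z*(3*w - 3) = -2*w - 2
  z = (2*w + 2)/(3 - 3*w)
Renaming the variable, T⁻¹(z) = (2*z + 2)/(-3*z + 3) = (-2*z - 2)/(3*z - 3).
(Check: ad - bc = 12 ≠ 0, so T is invertible.)

Final answer: (-2*z - 2)/(3*z - 3)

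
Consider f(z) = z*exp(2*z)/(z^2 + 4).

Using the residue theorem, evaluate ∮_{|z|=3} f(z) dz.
By the residue theorem, ∮_C f(z) dz = 2πi · (sum of the residues of f at the poles inside |z| = 3).

The denominator factors as (z + 2*I)*(z - 2*I), so the singularities of f are simple poles at z = -2*I, z = 2*I.
  |-2*I|² = 4 < 9 = 3², so this pole is inside the contour.
  |2*I|² = 4 < 9 = 3², so this pole is inside the contour.

With P(z) = z*exp(2*z) and Q(z) = z^2 + 4, each pole is simple, so Res(f, z₀) = P(z₀)/Q'(z₀) with Q'(z) = 2*z.
  Res(f, -2*I) = P(-2*I)/Q'(-2*I) = (-2*I*exp(-4*I))/(-4*I) = exp(-4*I)/2
  Res(f, 2*I) = P(2*I)/Q'(2*I) = (2*I*exp(4*I))/(4*I) = exp(4*I)/2

Sum of residues inside C: exp(4*I)/2 + exp(-4*I)/2
∮_C f(z) dz = 2πi · (exp(4*I)/2 + exp(-4*I)/2) = I*pi*exp(-4*I) + I*pi*exp(4*I)

Final answer: I*pi*exp(-4*I) + I*pi*exp(4*I)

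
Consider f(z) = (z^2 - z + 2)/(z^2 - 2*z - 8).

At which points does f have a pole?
The singularities of f are the zeros of the denominator. Factoring,
  z^2 - 2*z - 8 = (z - 4)*(z + 2)
so the candidates are z = 4, z = -2.

Check the numerator P(z) = z^2 - z + 2 at each one:
  P(4) = 14 ≠ 0, so z = 4 is a (simple) pole.
  P(-2) = 8 ≠ 0, so z = -2 is a (simple) pole.

Poles of f: {-2, 4}

Final answer: {-2, 4}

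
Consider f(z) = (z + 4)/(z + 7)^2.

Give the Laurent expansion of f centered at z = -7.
Put w = z - (-7), i.e. z = w - 7. The denominator is w^2, so it suffices to rewrite the numerator in powers of w.

P(z) = z + 4
P(w - 7) = -3 + w

Dividing each term by w^2:
  f = -3/w^2 + 1/w

Substituting back w = z + 7:
  f(z) = -3/(z + 7)^2 + 1/(z + 7)

The series is finite because the numerator is a polynomial; the negative powers form the principal part, and the coefficient of 1/(z + 7) gives Res(f, -7) = 1.

Final answer: -3/(z + 7)^2 + 1/(z + 7)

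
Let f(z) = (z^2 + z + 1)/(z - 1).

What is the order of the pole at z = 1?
Factor the denominator:
  z - 1 = (z - 1)

The numerator P(z) = z^2 + z + 1 has P(1) = 3 ≠ 0, so no factor of (z - 1) cancels.
Near z = 1 we can therefore write f(z) = g(z)/(z - 1) with g analytic at 1 and g(1) ≠ 0 (g is just the numerator).

Hence z = 1 is a pole of order 1.

Final answer: 1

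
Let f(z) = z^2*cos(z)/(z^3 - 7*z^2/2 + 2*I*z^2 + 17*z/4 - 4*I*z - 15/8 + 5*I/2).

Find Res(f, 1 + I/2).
Write f(z) = P(z)/Q(z) with P(z) = z^2*cos(z) and Q(z) = z^3 - 7*z^2/2 + 2*I*z^2 + 17*z/4 - 4*I*z - 15/8 + 5*I/2.
The denominator factors as Q(z) = (z - 3/2 + 2*I)*(z - 1 - I/2)*(z - 1 + I/2), so z = 1 + I/2 is a simple zero of Q and P is analytic there; z = 1 + I/2 is therefore a simple pole and
  Res(f, z₀) = P(z₀)/Q'(z₀).

Q'(z) = 3*z^2 - 7*z + 4*I*z + 17/4 - 4*I, so Q'(1 + I/2) = -5/2 - I/2.
P(1 + I/2) = (3/4 + I)*cos(1 + I/2).

Res(f, 1 + I/2) = ((3/4 + I)*cos(1 + I/2))/(-5/2 - I/2) = (-19/52 - 17*I/52)*cos(1 + I/2)

Final answer: (-19/52 - 17*I/52)*cos(1 + I/2)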